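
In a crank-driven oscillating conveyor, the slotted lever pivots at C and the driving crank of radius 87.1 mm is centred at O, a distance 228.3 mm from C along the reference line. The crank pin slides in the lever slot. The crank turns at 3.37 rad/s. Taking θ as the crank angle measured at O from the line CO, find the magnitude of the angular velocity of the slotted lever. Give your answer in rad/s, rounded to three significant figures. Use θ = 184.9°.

2.05

ω = 3.37 rad/s
Crank pin A relative to C: A = (d + r cosθ, r sinθ); lever angle φ = atan2(r sinθ, d + r cosθ).
Differentiating tanφ: φ̇ = rω(d cosθ + r)/(d² + r² + 2dr cosθ).
d² + r² + 2dr cosθ = |CA|² = 0.0200828 m²;  d cosθ + r = -0.14037 m.
|ω_lever| = |0.0871·3.37·-0.14037| / 0.0200828 = 2.0516 rad/s.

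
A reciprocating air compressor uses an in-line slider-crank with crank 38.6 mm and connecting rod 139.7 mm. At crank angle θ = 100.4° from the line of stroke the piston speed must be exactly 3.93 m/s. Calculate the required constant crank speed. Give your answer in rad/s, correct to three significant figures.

109

For an in-line slider-crank, |v_piston| = rω|sinθ|·[1 + r cosθ/√(L² − r² sin²θ)].
With r = 0.0386 m, L = 0.1397 m, θ = 100.4°: the bracketed kinematic factor |dx/dθ| = 0.035998 m.
ω = v/|dx/dθ| = 3.93/0.035998 = 109.17 rad/s.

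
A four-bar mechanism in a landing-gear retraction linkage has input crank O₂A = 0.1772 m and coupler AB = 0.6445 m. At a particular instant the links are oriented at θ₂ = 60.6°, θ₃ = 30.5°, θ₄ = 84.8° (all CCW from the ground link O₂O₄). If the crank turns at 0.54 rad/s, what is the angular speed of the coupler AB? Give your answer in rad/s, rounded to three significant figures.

ω₂ = 0.54 rad/s
Differentiating the loop-closure r₂e^{iθ₂}+r₃e^{iθ₃}=r₁+r₄e^{iθ₄} gives r₂ω₂e^{iθ₂}+r₃ω₃e^{iθ₃}=r₄ω₄e^{iθ₄}.
Eliminating the other unknown: ω₃ = r₂ω₂ sin(θ₄−θ₂) / [r₃ sin(θ₃−θ₄)].
Numerator sine = +0.40992; denominator sine = -0.81208.
Result = 0.1772·0.54·(+0.40992) / (0.6445·(-0.81208)) = -0.074944 rad/s; magnitude 0.074944 rad/s.

0.0749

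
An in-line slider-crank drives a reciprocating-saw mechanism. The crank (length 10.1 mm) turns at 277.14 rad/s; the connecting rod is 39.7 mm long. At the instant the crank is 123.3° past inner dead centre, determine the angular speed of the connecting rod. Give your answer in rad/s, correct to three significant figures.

39.6

ω = 277.1 rad/s
The rod makes angle φ with the slider axis where L sinφ = r sinθ; differentiating, L cosφ·φ̇ = r ω cosθ.
L cosφ = √(L² − r² sin²θ) = 0.038792 m.
|ω_rod| = r ω |cosθ| / √(L² − r² sin²θ) = 0.0101·277.1·0.54902/0.038792 = 39.616 rad/s.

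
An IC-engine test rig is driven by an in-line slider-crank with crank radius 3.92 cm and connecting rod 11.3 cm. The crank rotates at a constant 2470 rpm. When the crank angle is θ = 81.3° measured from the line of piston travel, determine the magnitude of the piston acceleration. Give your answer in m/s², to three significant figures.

ω = 2π·2470/60 = 258.7 rad/s
x(θ) = r cosθ + √(L² − r² sin²θ); with ω constant, a = ω²·d²x/dθ².
d²x/dθ² = −r cosθ − r²(cos2θ)/√u − r⁴ sin²2θ/(4u^{3/2}),  u = L² − r² sin²θ = 0.0112675 m².
Substituting r = 0.0392 m, L = 0.113 m, θ = 81.3°: d²x/dθ² = +0.0078403 m.
a = ω²·d²x/dθ² = (258.7)²·(+0.0078403) = +524.55 m/s²;  |a| = 524.55 m/s².

525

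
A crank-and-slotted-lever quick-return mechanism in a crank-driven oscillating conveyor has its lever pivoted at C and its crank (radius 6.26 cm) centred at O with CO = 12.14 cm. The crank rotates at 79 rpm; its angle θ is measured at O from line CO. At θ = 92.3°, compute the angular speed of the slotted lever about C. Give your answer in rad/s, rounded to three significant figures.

ω = 8.273 rad/s (from 79 rpm).
Crank pin A relative to C: A = (d + r cosθ, r sinθ); lever angle φ = atan2(r sinθ, d + r cosθ).
Differentiating tanφ: φ̇ = rω(d cosθ + r)/(d² + r² + 2dr cosθ).
d² + r² + 2dr cosθ = |CA|² = 0.0180467 m²;  d cosθ + r = +0.057728 m.
|ω_lever| = |0.0626·8.273·+0.057728| / 0.0180467 = 1.6566 rad/s.

1.66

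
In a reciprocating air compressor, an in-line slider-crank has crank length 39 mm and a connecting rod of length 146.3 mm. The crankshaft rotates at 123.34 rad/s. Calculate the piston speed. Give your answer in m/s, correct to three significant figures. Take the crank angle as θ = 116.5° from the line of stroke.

ω = 123.3 rad/s
For an in-line slider-crank, x = r cosθ + √(L² − r² sin²θ), so v = −rω sinθ·[1 + r cosθ/√(L² − r² sin²θ)].
With r = 0.039 m, L = 0.1463 m, θ = 116.5°: √(L² − r² sin²θ) = 0.14208 m.
v = −0.039·123.3·0.89493·[1 + 0.039·-0.44620/0.14208] = -3.7776 m/s.
|v| = 3.7776 m/s.

3.78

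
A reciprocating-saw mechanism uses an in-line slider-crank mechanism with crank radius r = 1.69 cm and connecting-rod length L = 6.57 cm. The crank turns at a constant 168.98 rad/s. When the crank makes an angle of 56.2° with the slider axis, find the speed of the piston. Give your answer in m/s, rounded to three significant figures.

ω = 169 rad/s
For an in-line slider-crank, x = r cosθ + √(L² − r² sin²θ), so v = −rω sinθ·[1 + r cosθ/√(L² − r² sin²θ)].
With r = 0.0169 m, L = 0.0657 m, θ = 56.2°: √(L² − r² sin²θ) = 0.064182 m.
v = −0.0169·169·0.83098·[1 + 0.0169·0.55630/0.064182] = -2.7207 m/s.
|v| = 2.7207 m/s.

2.72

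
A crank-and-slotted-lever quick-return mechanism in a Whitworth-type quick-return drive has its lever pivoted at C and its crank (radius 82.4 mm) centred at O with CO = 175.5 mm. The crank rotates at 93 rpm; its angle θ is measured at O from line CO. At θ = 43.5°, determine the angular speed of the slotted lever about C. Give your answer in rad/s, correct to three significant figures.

2.87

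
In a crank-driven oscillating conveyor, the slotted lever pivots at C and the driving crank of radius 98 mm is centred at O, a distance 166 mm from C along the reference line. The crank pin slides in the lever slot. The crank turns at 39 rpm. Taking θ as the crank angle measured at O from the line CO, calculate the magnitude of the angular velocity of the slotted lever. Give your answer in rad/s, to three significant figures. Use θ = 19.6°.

1.50

ω = 4.084 rad/s (from 39 rpm).
Crank pin A relative to C: A = (d + r cosθ, r sinθ); lever angle φ = atan2(r sinθ, d + r cosθ).
Differentiating tanφ: φ̇ = rω(d cosθ + r)/(d² + r² + 2dr cosθ).
d² + r² + 2dr cosθ = |CA|² = 0.0678108 m²;  d cosθ + r = +0.25438 m.
|ω_lever| = |0.098·4.084·+0.25438| / 0.0678108 = 1.5014 rad/s.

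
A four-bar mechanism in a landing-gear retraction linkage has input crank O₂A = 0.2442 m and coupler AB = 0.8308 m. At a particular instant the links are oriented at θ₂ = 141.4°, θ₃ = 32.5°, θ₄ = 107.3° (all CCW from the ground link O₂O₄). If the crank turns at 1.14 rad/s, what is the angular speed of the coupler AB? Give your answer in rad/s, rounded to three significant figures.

0.195

ω₂ = 1.14 rad/s
Differentiating the loop-closure r₂e^{iθ₂}+r₃e^{iθ₃}=r₁+r₄e^{iθ₄} gives r₂ω₂e^{iθ₂}+r₃ω₃e^{iθ₃}=r₄ω₄e^{iθ₄}.
Eliminating the other unknown: ω₃ = r₂ω₂ sin(θ₄−θ₂) / [r₃ sin(θ₃−θ₄)].
Numerator sine = -0.56064; denominator sine = -0.96502.
Result = 0.2442·1.14·(-0.56064) / (0.8308·(-0.96502)) = +0.19467 rad/s; magnitude 0.19467 rad/s.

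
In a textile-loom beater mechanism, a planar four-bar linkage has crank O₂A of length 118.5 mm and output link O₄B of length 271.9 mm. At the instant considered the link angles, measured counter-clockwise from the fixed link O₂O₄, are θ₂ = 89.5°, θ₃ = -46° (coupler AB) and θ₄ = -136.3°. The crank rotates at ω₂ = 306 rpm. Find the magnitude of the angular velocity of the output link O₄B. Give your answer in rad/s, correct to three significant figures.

ω₂ = 32.04 rad/s (from 306 rpm).
Differentiating the loop-closure r₂e^{iθ₂}+r₃e^{iθ₃}=r₁+r₄e^{iθ₄} gives r₂ω₂e^{iθ₂}+r₃ω₃e^{iθ₃}=r₄ω₄e^{iθ₄}.
Eliminating the other unknown: ω₄ = r₂ω₂ sin(θ₂−θ₃) / [r₄ sin(θ₄−θ₃)].
Numerator sine = +0.70091; denominator sine = -0.99999.
Result = 0.1185·32.04·(+0.70091) / (0.2719·(-0.99999)) = -9.7887 rad/s; magnitude 9.7887 rad/s.

9.79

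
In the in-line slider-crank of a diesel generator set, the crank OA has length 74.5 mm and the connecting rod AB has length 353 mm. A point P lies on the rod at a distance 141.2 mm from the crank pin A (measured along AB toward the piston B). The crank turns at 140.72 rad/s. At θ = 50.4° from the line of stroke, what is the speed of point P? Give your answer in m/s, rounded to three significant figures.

9.41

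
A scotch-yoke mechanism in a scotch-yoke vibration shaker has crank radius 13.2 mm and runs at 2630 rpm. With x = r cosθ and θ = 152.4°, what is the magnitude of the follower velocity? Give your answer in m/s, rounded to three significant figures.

ω = 275.4 rad/s (from 2630 rpm).
x = r cosθ ⇒ ẋ = −rω sinθ.
|v| = rω|sinθ| = 0.0132·275.4·|sin 152.4°| = 1.6843 m/s.

1.68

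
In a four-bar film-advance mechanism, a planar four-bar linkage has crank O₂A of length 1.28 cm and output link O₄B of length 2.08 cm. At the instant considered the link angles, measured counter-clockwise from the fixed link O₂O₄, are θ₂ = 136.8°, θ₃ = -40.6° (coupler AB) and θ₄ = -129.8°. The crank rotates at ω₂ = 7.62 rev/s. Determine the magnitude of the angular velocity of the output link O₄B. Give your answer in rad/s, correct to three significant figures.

ω₂ = 47.88 rad/s (from 7.62 rev/s).
Differentiating the loop-closure r₂e^{iθ₂}+r₃e^{iθ₃}=r₁+r₄e^{iθ₄} gives r₂ω₂e^{iθ₂}+r₃ω₃e^{iθ₃}=r₄ω₄e^{iθ₄}.
Eliminating the other unknown: ω₄ = r₂ω₂ sin(θ₂−θ₃) / [r₄ sin(θ₄−θ₃)].
Numerator sine = +0.04536; denominator sine = -0.99990.
Result = 0.0128·47.88·(+0.04536) / (0.0208·(-0.99990)) = -1.3367 rad/s; magnitude 1.3367 rad/s.

1.34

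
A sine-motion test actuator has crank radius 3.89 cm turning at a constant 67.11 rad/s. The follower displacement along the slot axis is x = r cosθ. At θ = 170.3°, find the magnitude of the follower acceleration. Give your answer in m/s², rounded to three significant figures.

173

ω = 67.11 rad/s
x = r cosθ ⇒ ẍ = −rω² cosθ (ω constant).
|a| = rω²|cosθ| = 0.0389·(67.11)²·|cos 170.3°| = 172.69 m/s².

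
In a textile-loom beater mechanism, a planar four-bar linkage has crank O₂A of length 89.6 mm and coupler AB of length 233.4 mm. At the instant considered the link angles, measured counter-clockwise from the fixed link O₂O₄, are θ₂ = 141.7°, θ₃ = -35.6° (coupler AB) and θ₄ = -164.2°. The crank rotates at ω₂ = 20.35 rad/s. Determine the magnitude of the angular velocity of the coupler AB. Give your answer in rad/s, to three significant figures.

ω₂ = 20.35 rad/s
Differentiating the loop-closure r₂e^{iθ₂}+r₃e^{iθ₃}=r₁+r₄e^{iθ₄} gives r₂ω₂e^{iθ₂}+r₃ω₃e^{iθ₃}=r₄ω₄e^{iθ₄}.
Eliminating the other unknown: ω₃ = r₂ω₂ sin(θ₄−θ₂) / [r₃ sin(θ₃−θ₄)].
Numerator sine = +0.81004; denominator sine = +0.78152.
Result = 0.0896·20.35·(+0.81004) / (0.2334·(+0.78152)) = +8.0973 rad/s; magnitude 8.0973 rad/s.

8.10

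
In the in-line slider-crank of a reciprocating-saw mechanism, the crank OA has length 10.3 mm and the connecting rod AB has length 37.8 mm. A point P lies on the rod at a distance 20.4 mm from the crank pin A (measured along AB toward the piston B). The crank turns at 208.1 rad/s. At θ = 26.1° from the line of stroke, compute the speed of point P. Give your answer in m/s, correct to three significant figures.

1.39

ω = 208.1 rad/s.  Crank-pin speed |V_A| = rω = 2.1434 m/s, perpendicular to OA.
Rod angle: sinφ = −(r/L) sinθ ⇒ φ = -6.885°; ω_rod = −rω cosθ/√(L²−r²sin²θ) = -51.292 rad/s.
V_P = V_A + ω_rod × AP, with AP = 0.0204 m along the rod.
Components: V_Px = −rω sinθ − a·ω_rod·sinφ = -1.0684 m/s;  V_Py = rω cosθ + a·ω_rod·cosφ = +0.88605 m/s.
|V_P| = √(V_Px² + V_Py²) = 1.388 m/s.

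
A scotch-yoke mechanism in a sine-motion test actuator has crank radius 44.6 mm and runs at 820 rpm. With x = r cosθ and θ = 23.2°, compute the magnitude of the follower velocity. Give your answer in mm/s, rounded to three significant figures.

ω = 85.87 rad/s (from 820 rpm).
x = r cosθ ⇒ ẋ = −rω sinθ.
|v| = rω|sinθ| = 0.0446·85.87·|sin 23.2°| = 1.5087 m/s = 1508.7 mm/s.

1510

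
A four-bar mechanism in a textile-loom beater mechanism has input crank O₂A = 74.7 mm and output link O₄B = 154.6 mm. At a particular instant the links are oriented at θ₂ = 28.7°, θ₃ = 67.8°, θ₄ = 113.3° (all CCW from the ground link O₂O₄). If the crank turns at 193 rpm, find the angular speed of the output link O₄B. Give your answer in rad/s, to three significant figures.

8.63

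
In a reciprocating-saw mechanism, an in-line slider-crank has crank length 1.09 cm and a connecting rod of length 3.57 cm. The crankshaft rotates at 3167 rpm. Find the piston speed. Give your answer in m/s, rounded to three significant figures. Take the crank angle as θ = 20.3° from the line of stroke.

ω = 2π·3167/60 = 331.6 rad/s
For an in-line slider-crank, x = r cosθ + √(L² − r² sin²θ), so v = −rω sinθ·[1 + r cosθ/√(L² − r² sin²θ)].
With r = 0.0109 m, L = 0.0357 m, θ = 20.3°: √(L² − r² sin²θ) = 0.035499 m.
v = −0.0109·331.6·0.34694·[1 + 0.0109·0.93789/0.035499] = -1.6153 m/s.
|v| = 1.6153 m/s.

1.62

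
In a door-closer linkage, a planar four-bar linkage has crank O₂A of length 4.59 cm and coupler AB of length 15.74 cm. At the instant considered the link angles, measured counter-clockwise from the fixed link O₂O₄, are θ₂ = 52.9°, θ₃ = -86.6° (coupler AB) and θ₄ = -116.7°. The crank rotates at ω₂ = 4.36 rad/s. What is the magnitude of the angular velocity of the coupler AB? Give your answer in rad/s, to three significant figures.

0.458

ω₂ = 4.36 rad/s
Differentiating the loop-closure r₂e^{iθ₂}+r₃e^{iθ₃}=r₁+r₄e^{iθ₄} gives r₂ω₂e^{iθ₂}+r₃ω₃e^{iθ₃}=r₄ω₄e^{iθ₄}.
Eliminating the other unknown: ω₃ = r₂ω₂ sin(θ₄−θ₂) / [r₃ sin(θ₃−θ₄)].
Numerator sine = -0.18052; denominator sine = +0.50151.
Result = 0.0459·4.36·(-0.18052) / (0.1574·(+0.50151)) = -0.45765 rad/s; magnitude 0.45765 rad/s.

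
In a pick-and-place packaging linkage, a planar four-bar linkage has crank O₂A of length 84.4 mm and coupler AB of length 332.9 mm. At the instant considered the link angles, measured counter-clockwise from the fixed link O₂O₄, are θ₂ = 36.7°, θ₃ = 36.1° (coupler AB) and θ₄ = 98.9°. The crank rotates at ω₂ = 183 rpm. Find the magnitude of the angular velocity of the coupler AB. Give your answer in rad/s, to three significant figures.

ω₂ = 19.16 rad/s (from 183 rpm).
Differentiating the loop-closure r₂e^{iθ₂}+r₃e^{iθ₃}=r₁+r₄e^{iθ₄} gives r₂ω₂e^{iθ₂}+r₃ω₃e^{iθ₃}=r₄ω₄e^{iθ₄}.
Eliminating the other unknown: ω₃ = r₂ω₂ sin(θ₄−θ₂) / [r₃ sin(θ₃−θ₄)].
Numerator sine = +0.88458; denominator sine = -0.88942.
Result = 0.0844·19.16·(+0.88458) / (0.3329·(-0.88942)) = -4.8322 rad/s; magnitude 4.8322 rad/s.

4.83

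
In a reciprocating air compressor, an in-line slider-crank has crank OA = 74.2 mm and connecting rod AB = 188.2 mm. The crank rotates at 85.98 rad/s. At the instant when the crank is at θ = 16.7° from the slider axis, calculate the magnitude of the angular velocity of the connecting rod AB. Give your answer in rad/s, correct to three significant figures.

ω = 85.98 rad/s
The rod makes angle φ with the slider axis where L sinφ = r sinθ; differentiating, L cosφ·φ̇ = r ω cosθ.
L cosφ = √(L² − r² sin²θ) = 0.18699 m.
|ω_rod| = r ω |cosθ| / √(L² − r² sin²θ) = 0.0742·85.98·0.95782/0.18699 = 32.679 rad/s.

32.7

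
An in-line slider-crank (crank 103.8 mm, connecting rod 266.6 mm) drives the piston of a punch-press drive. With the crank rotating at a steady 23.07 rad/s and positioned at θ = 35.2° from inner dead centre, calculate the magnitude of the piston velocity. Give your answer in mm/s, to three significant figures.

1830

ω = 23.07 rad/s
For an in-line slider-crank, x = r cosθ + √(L² − r² sin²θ), so v = −rω sinθ·[1 + r cosθ/√(L² − r² sin²θ)].
With r = 0.1038 m, L = 0.2666 m, θ = 35.2°: √(L² − r² sin²θ) = 0.2598 m.
v = −0.1038·23.07·0.57643·[1 + 0.1038·0.81714/0.2598] = -1.831 m/s.
|v| = 1.831 m/s = 1831 mm/s.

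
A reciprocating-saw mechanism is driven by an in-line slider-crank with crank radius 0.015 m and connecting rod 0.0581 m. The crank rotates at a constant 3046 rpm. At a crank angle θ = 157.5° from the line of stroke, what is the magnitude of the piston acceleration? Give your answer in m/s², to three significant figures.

1130

ω = 2π·3046/60 = 319 rad/s
x(θ) = r cosθ + √(L² − r² sin²θ); with ω constant, a = ω²·d²x/dθ².
d²x/dθ² = −r cosθ − r²(cos2θ)/√u − r⁴ sin²2θ/(4u^{3/2}),  u = L² − r² sin²θ = 0.00334266 m².
Substituting r = 0.015 m, L = 0.0581 m, θ = 157.5°: d²x/dθ² = +0.011074 m.
a = ω²·d²x/dθ² = (319)²·(+0.011074) = +1126.7 m/s²;  |a| = 1126.7 m/s².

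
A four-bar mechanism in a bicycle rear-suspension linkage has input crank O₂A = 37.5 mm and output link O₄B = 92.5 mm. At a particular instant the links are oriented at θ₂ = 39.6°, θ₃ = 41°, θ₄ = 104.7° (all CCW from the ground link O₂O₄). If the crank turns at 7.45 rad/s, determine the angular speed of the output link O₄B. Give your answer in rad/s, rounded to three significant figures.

ω₂ = 7.45 rad/s
Differentiating the loop-closure r₂e^{iθ₂}+r₃e^{iθ₃}=r₁+r₄e^{iθ₄} gives r₂ω₂e^{iθ₂}+r₃ω₃e^{iθ₃}=r₄ω₄e^{iθ₄}.
Eliminating the other unknown: ω₄ = r₂ω₂ sin(θ₂−θ₃) / [r₄ sin(θ₄−θ₃)].
Numerator sine = -0.02443; denominator sine = +0.89649.
Result = 0.0375·7.45·(-0.02443) / (0.0925·(+0.89649)) = -0.082312 rad/s; magnitude 0.082312 rad/s.

0.0823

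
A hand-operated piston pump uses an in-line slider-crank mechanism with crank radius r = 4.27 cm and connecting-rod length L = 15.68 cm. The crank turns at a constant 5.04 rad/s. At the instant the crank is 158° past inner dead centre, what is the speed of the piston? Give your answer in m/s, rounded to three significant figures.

ω = 5.04 rad/s
For an in-line slider-crank, x = r cosθ + √(L² − r² sin²θ), so v = −rω sinθ·[1 + r cosθ/√(L² − r² sin²θ)].
With r = 0.0427 m, L = 0.1568 m, θ = 158°: √(L² − r² sin²θ) = 0.15598 m.
v = −0.0427·5.04·0.37461·[1 + 0.0427·-0.92718/0.15598] = -0.060156 m/s.
|v| = 0.060156 m/s.

0.0602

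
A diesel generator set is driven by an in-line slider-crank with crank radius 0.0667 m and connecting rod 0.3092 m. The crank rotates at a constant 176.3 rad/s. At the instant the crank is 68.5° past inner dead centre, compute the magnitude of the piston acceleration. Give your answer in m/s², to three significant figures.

429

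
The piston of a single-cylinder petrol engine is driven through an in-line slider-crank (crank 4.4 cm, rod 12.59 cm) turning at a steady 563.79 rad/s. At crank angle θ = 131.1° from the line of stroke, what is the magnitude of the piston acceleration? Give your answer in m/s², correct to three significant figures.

ω = 563.8 rad/s
x(θ) = r cosθ + √(L² − r² sin²θ); with ω constant, a = ω²·d²x/dθ².
d²x/dθ² = −r cosθ − r²(cos2θ)/√u − r⁴ sin²2θ/(4u^{3/2}),  u = L² − r² sin²θ = 0.0147514 m².
Substituting r = 0.044 m, L = 0.1259 m, θ = 131.1°: d²x/dθ² = +0.030574 m.
a = ω²·d²x/dθ² = (563.8)²·(+0.030574) = +9718.4 m/s²;  |a| = 9718.4 m/s².

9720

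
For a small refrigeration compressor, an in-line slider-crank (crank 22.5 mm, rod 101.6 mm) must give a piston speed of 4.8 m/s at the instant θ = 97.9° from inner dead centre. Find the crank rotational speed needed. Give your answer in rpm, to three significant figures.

2120

For an in-line slider-crank, |v_piston| = rω|sinθ|·[1 + r cosθ/√(L² − r² sin²θ)].
With r = 0.0225 m, L = 0.1016 m, θ = 97.9°: the bracketed kinematic factor |dx/dθ| = 0.021591 m.
ω = v/|dx/dθ| = 4.8/0.021591 = 222.31 rad/s.
N = 60ω/(2π) = 2122.9 rpm.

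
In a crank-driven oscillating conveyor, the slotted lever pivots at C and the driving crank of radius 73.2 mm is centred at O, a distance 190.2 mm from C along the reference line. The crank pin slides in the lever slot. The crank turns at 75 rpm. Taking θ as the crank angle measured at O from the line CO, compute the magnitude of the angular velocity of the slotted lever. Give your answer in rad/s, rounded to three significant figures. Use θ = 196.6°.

4.22

ω = 7.854 rad/s (from 75 rpm).
Crank pin A relative to C: A = (d + r cosθ, r sinθ); lever angle φ = atan2(r sinθ, d + r cosθ).
Differentiating tanφ: φ̇ = rω(d cosθ + r)/(d² + r² + 2dr cosθ).
d² + r² + 2dr cosθ = |CA|² = 0.0148495 m²;  d cosθ + r = -0.10907 m.
|ω_lever| = |0.0732·7.854·-0.10907| / 0.0148495 = 4.2228 rad/s.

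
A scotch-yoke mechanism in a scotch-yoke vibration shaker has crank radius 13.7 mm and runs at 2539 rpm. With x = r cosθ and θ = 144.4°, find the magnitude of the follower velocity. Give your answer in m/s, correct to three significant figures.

ω = 265.9 rad/s (from 2539 rpm).
x = r cosθ ⇒ ẋ = −rω sinθ.
|v| = rω|sinθ| = 0.0137·265.9·|sin 144.4°| = 2.1204 m/s.

2.12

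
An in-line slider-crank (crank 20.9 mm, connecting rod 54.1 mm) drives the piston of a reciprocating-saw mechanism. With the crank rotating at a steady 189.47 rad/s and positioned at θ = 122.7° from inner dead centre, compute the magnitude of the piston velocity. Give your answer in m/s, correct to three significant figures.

ω = 189.5 rad/s
For an in-line slider-crank, x = r cosθ + √(L² − r² sin²θ), so v = −rω sinθ·[1 + r cosθ/√(L² − r² sin²θ)].
With r = 0.0209 m, L = 0.0541 m, θ = 122.7°: √(L² − r² sin²θ) = 0.051161 m.
v = −0.0209·189.5·0.84151·[1 + 0.0209·-0.54024/0.051161] = -2.5969 m/s.
|v| = 2.5969 m/s.

2.60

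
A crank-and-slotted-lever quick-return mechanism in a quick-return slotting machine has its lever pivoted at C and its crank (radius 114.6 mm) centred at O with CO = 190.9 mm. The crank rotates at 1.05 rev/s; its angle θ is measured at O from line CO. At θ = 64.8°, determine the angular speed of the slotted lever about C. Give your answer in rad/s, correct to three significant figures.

ω = 6.597 rad/s (from 1.05 rev/s).
Crank pin A relative to C: A = (d + r cosθ, r sinθ); lever angle φ = atan2(r sinθ, d + r cosθ).
Differentiating tanφ: φ̇ = rω(d cosθ + r)/(d² + r² + 2dr cosθ).
d² + r² + 2dr cosθ = |CA|² = 0.0682056 m²;  d cosθ + r = +0.19588 m.
|ω_lever| = |0.1146·6.597·+0.19588| / 0.0682056 = 2.1713 rad/s.

2.17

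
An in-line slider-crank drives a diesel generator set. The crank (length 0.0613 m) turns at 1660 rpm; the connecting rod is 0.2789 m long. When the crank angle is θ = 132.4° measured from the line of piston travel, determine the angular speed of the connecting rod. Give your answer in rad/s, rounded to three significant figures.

ω = 173.8 rad/s (converted from 1660 rpm).
The rod makes angle φ with the slider axis where L sinφ = r sinθ; differentiating, L cosφ·φ̇ = r ω cosθ.
L cosφ = √(L² − r² sin²θ) = 0.2752 m.
|ω_rod| = r ω |cosθ| / √(L² − r² sin²θ) = 0.0613·173.8·0.67430/0.2752 = 26.11 rad/s.

26.1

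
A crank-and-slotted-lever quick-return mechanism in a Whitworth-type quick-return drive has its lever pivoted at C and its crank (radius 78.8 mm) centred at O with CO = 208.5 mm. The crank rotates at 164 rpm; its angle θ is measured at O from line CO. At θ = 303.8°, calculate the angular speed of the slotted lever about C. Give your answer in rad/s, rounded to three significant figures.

3.88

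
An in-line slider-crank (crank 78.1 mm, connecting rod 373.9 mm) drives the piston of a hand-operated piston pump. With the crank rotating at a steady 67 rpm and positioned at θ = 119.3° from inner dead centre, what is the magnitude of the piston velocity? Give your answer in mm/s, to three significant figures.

428

ω = 2π·67/60 = 7.016 rad/s
For an in-line slider-crank, x = r cosθ + √(L² − r² sin²θ), so v = −rω sinθ·[1 + r cosθ/√(L² − r² sin²θ)].
With r = 0.0781 m, L = 0.3739 m, θ = 119.3°: √(L² − r² sin²θ) = 0.36764 m.
v = −0.0781·7.016·0.87207·[1 + 0.0781·-0.48938/0.36764] = -0.42819 m/s.
|v| = 0.42819 m/s = 428.19 mm/s.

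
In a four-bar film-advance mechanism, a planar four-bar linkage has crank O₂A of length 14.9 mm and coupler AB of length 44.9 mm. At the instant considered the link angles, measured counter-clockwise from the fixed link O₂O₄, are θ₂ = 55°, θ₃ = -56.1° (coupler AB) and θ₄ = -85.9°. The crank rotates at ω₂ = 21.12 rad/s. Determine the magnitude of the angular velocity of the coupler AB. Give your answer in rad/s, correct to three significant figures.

ω₂ = 21.12 rad/s
Differentiating the loop-closure r₂e^{iθ₂}+r₃e^{iθ₃}=r₁+r₄e^{iθ₄} gives r₂ω₂e^{iθ₂}+r₃ω₃e^{iθ₃}=r₄ω₄e^{iθ₄}.
Eliminating the other unknown: ω₃ = r₂ω₂ sin(θ₄−θ₂) / [r₃ sin(θ₃−θ₄)].
Numerator sine = -0.63068; denominator sine = +0.49697.
Result = 0.0149·21.12·(-0.63068) / (0.0449·(+0.49697)) = -8.8942 rad/s; magnitude 8.8942 rad/s.

8.89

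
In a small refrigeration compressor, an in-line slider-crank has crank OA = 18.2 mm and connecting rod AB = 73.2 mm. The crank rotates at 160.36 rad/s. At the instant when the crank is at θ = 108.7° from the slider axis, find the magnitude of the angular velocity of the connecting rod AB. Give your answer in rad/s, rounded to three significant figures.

ω = 160.4 rad/s
The rod makes angle φ with the slider axis where L sinφ = r sinθ; differentiating, L cosφ·φ̇ = r ω cosθ.
L cosφ = √(L² − r² sin²θ) = 0.071141 m.
|ω_rod| = r ω |cosθ| / √(L² − r² sin²θ) = 0.0182·160.4·0.32061/0.071141 = 13.153 rad/s.

13.2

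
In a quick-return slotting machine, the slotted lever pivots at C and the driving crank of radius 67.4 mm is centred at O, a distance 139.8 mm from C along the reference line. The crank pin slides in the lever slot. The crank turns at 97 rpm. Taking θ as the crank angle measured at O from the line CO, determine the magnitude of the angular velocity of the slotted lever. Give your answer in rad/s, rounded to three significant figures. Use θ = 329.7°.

3.19

ω = 10.16 rad/s (from 97 rpm).
Crank pin A relative to C: A = (d + r cosθ, r sinθ); lever angle φ = atan2(r sinθ, d + r cosθ).
Differentiating tanφ: φ̇ = rω(d cosθ + r)/(d² + r² + 2dr cosθ).
d² + r² + 2dr cosθ = |CA|² = 0.0403575 m²;  d cosθ + r = +0.1881 m.
|ω_lever| = |0.0674·10.16·+0.1881| / 0.0403575 = 3.191 rad/s.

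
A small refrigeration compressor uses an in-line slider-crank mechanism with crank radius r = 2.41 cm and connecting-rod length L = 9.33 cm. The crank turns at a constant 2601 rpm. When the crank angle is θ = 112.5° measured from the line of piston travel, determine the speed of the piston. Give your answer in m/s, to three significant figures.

ω = 2π·2601/60 = 272.4 rad/s
For an in-line slider-crank, x = r cosθ + √(L² − r² sin²θ), so v = −rω sinθ·[1 + r cosθ/√(L² − r² sin²θ)].
With r = 0.0241 m, L = 0.0933 m, θ = 112.5°: √(L² − r² sin²θ) = 0.090604 m.
v = −0.0241·272.4·0.92388·[1 + 0.0241·-0.38268/0.090604] = -5.4473 m/s.
|v| = 5.4473 m/s.

5.45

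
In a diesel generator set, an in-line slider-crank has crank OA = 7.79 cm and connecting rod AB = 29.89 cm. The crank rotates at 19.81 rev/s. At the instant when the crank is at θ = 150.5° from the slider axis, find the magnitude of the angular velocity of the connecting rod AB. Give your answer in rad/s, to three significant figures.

28.5

ω = 124.5 rad/s (converted from 19.81 rev/s).
The rod makes angle φ with the slider axis where L sinφ = r sinθ; differentiating, L cosφ·φ̇ = r ω cosθ.
L cosφ = √(L² − r² sin²θ) = 0.29643 m.
|ω_rod| = r ω |cosθ| / √(L² − r² sin²θ) = 0.0779·124.5·0.87036/0.29643 = 28.469 rad/s.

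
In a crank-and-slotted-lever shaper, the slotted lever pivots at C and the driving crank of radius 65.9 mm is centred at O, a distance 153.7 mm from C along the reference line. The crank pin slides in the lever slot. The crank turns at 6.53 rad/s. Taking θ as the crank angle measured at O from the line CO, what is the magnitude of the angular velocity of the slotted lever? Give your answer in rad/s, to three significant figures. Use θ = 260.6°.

ω = 6.53 rad/s
Crank pin A relative to C: A = (d + r cosθ, r sinθ); lever angle φ = atan2(r sinθ, d + r cosθ).
Differentiating tanφ: φ̇ = rω(d cosθ + r)/(d² + r² + 2dr cosθ).
d² + r² + 2dr cosθ = |CA|² = 0.0246579 m²;  d cosθ + r = +0.040797 m.
|ω_lever| = |0.0659·6.53·+0.040797| / 0.0246579 = 0.71198 rad/s.

0.712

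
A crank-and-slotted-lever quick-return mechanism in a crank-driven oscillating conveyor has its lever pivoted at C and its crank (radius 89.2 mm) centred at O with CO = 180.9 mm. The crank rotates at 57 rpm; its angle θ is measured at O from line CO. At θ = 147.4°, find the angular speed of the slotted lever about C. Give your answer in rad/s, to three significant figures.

ω = 5.969 rad/s (from 57 rpm).
Crank pin A relative to C: A = (d + r cosθ, r sinθ); lever angle φ = atan2(r sinθ, d + r cosθ).
Differentiating tanφ: φ̇ = rω(d cosθ + r)/(d² + r² + 2dr cosθ).
d² + r² + 2dr cosθ = |CA|² = 0.0134934 m²;  d cosθ + r = -0.0632 m.
|ω_lever| = |0.0892·5.969·-0.0632| / 0.0134934 = 2.4938 rad/s.

2.49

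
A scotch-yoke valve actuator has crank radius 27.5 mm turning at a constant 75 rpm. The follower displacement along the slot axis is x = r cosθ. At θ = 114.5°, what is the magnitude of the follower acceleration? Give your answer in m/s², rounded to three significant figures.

0.703

ω = 7.854 rad/s (from 75 rpm).
x = r cosθ ⇒ ẍ = −rω² cosθ (ω constant).
|a| = rω²|cosθ| = 0.0275·(7.854)²·|cos 114.5°| = 0.70346 m/s².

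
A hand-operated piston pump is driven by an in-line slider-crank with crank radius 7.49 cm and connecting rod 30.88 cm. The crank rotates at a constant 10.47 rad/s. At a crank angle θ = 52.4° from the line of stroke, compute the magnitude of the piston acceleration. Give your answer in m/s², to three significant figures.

4.52

ω = 10.47 rad/s
x(θ) = r cosθ + √(L² − r² sin²θ); with ω constant, a = ω²·d²x/dθ².
d²x/dθ² = −r cosθ − r²(cos2θ)/√u − r⁴ sin²2θ/(4u^{3/2}),  u = L² − r² sin²θ = 0.0918359 m².
Substituting r = 0.0749 m, L = 0.3088 m, θ = 52.4°: d²x/dθ² = -0.041235 m.
a = ω²·d²x/dθ² = (10.47)²·(-0.041235) = -4.5202 m/s²;  |a| = 4.5202 m/s².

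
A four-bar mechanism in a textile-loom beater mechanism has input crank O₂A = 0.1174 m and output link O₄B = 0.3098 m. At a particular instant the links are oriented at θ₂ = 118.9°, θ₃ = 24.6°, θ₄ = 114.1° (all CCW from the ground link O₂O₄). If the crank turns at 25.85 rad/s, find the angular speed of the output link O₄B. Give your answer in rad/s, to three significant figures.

9.77

ω₂ = 25.85 rad/s
Differentiating the loop-closure r₂e^{iθ₂}+r₃e^{iθ₃}=r₁+r₄e^{iθ₄} gives r₂ω₂e^{iθ₂}+r₃ω₃e^{iθ₃}=r₄ω₄e^{iθ₄}.
Eliminating the other unknown: ω₄ = r₂ω₂ sin(θ₂−θ₃) / [r₄ sin(θ₄−θ₃)].
Numerator sine = +0.99719; denominator sine = +0.99996.
Result = 0.1174·25.85·(+0.99719) / (0.3098·(+0.99996)) = +9.7688 rad/s; magnitude 9.7688 rad/s.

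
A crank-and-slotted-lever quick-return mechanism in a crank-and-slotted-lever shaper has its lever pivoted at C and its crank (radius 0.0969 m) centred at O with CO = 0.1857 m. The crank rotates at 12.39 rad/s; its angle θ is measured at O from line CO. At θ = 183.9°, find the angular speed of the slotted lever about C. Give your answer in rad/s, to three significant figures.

13.3

ω = 12.39 rad/s
Crank pin A relative to C: A = (d + r cosθ, r sinθ); lever angle φ = atan2(r sinθ, d + r cosθ).
Differentiating tanφ: φ̇ = rω(d cosθ + r)/(d² + r² + 2dr cosθ).
d² + r² + 2dr cosθ = |CA|² = 0.00796878 m²;  d cosθ + r = -0.08837 m.
|ω_lever| = |0.0969·12.39·-0.08837| / 0.00796878 = 13.314 rad/s.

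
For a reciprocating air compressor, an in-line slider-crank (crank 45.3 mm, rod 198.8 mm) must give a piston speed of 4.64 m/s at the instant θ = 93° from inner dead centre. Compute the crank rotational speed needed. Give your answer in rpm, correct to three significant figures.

992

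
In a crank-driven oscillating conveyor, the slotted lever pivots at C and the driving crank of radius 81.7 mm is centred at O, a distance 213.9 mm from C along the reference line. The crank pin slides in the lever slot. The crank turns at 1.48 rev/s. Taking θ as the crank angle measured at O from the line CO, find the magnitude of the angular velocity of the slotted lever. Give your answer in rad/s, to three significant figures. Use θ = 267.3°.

ω = 9.299 rad/s (from 1.48 rev/s).
Crank pin A relative to C: A = (d + r cosθ, r sinθ); lever angle φ = atan2(r sinθ, d + r cosθ).
Differentiating tanφ: φ̇ = rω(d cosθ + r)/(d² + r² + 2dr cosθ).
d² + r² + 2dr cosθ = |CA|² = 0.0507817 m²;  d cosθ + r = +0.071624 m.
|ω_lever| = |0.0817·9.299·+0.071624| / 0.0507817 = 1.0716 rad/s.

1.07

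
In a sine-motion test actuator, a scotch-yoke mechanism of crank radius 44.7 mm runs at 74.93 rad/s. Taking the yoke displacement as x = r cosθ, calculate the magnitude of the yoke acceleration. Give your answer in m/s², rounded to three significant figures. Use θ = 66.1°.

102

ω = 74.93 rad/s
x = r cosθ ⇒ ẍ = −rω² cosθ (ω constant).
|a| = rω²|cosθ| = 0.0447·(74.93)²·|cos 66.1°| = 101.68 m/s².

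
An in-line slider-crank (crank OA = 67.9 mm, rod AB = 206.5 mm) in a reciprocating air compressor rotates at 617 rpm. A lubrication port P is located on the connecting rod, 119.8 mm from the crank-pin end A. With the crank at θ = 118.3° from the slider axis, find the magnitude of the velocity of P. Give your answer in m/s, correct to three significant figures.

ω = 64.61 rad/s.  Crank-pin speed |V_A| = rω = 4.3872 m/s, perpendicular to OA.
Rod angle: sinφ = −(r/L) sinθ ⇒ φ = -16.829°; ω_rod = −rω cosθ/√(L²−r²sin²θ) = +10.523 rad/s.
V_P = V_A + ω_rod × AP, with AP = 0.1198 m along the rod.
Components: V_Px = −rω sinθ − a·ω_rod·sinφ = -3.4978 m/s;  V_Py = rω cosθ + a·ω_rod·cosφ = -0.87326 m/s.
|V_P| = √(V_Px² + V_Py²) = 3.6052 m/s.

3.61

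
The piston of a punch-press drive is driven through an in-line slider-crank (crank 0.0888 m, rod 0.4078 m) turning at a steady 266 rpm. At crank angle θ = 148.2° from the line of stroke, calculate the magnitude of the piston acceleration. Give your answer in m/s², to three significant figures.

51.7

ω = 2π·266/60 = 27.86 rad/s
x(θ) = r cosθ + √(L² − r² sin²θ); with ω constant, a = ω²·d²x/dθ².
d²x/dθ² = −r cosθ − r²(cos2θ)/√u − r⁴ sin²2θ/(4u^{3/2}),  u = L² − r² sin²θ = 0.164111 m².
Substituting r = 0.0888 m, L = 0.4078 m, θ = 148.2°: d²x/dθ² = +0.066628 m.
a = ω²·d²x/dθ² = (27.86)²·(+0.066628) = +51.698 m/s²;  |a| = 51.698 m/s².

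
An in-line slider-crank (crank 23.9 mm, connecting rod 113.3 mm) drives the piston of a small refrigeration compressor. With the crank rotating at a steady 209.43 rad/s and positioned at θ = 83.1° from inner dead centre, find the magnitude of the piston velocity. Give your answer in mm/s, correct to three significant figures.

5100

ω = 209.4 rad/s
For an in-line slider-crank, x = r cosθ + √(L² − r² sin²θ), so v = −rω sinθ·[1 + r cosθ/√(L² − r² sin²θ)].
With r = 0.0239 m, L = 0.1133 m, θ = 83.1°: √(L² − r² sin²θ) = 0.11079 m.
v = −0.0239·209.4·0.99276·[1 + 0.0239·0.12014/0.11079] = -5.0979 m/s.
|v| = 5.0979 m/s = 5097.9 mm/s.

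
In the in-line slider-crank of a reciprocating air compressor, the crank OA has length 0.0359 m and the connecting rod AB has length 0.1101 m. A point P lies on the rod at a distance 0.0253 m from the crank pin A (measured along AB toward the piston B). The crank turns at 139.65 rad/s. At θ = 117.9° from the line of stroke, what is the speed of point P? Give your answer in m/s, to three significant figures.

ω = 139.7 rad/s.  Crank-pin speed |V_A| = rω = 5.0134 m/s, perpendicular to OA.
Rod angle: sinφ = −(r/L) sinθ ⇒ φ = -16.748°; ω_rod = −rω cosθ/√(L²−r²sin²θ) = +22.251 rad/s.
V_P = V_A + ω_rod × AP, with AP = 0.0253 m along the rod.
Components: V_Px = −rω sinθ − a·ω_rod·sinφ = -4.2685 m/s;  V_Py = rω cosθ + a·ω_rod·cosφ = -1.8069 m/s.
|V_P| = √(V_Px² + V_Py²) = 4.6352 m/s.

4.64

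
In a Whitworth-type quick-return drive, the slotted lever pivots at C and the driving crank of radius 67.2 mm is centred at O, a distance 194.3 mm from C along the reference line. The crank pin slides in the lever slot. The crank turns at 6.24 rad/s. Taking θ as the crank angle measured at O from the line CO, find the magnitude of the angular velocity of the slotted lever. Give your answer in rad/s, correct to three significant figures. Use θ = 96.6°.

ω = 6.24 rad/s
Crank pin A relative to C: A = (d + r cosθ, r sinθ); lever angle φ = atan2(r sinθ, d + r cosθ).
Differentiating tanφ: φ̇ = rω(d cosθ + r)/(d² + r² + 2dr cosθ).
d² + r² + 2dr cosθ = |CA|² = 0.0392669 m²;  d cosθ + r = +0.044868 m.
|ω_lever| = |0.0672·6.24·+0.044868| / 0.0392669 = 0.47914 rad/s.

0.479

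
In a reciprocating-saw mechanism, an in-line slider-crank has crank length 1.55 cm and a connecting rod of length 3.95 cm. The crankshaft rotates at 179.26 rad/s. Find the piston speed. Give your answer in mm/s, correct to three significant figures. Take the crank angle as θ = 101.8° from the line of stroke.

2480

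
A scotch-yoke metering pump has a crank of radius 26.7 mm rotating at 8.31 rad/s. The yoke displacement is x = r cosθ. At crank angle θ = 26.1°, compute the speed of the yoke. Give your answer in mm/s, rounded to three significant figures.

97.6

ω = 8.31 rad/s
x = r cosθ ⇒ ẋ = −rω sinθ.
|v| = rω|sinθ| = 0.0267·8.31·|sin 26.1°| = 0.097612 m/s = 97.612 mm/s.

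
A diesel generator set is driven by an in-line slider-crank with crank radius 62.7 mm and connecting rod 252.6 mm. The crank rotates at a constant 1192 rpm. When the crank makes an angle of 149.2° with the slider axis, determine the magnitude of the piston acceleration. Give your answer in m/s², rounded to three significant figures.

720

ω = 2π·1192/60 = 124.8 rad/s
x(θ) = r cosθ + √(L² − r² sin²θ); with ω constant, a = ω²·d²x/dθ².
d²x/dθ² = −r cosθ − r²(cos2θ)/√u − r⁴ sin²2θ/(4u^{3/2}),  u = L² − r² sin²θ = 0.062776 m².
Substituting r = 0.0627 m, L = 0.2526 m, θ = 149.2°: d²x/dθ² = +0.046204 m.
a = ω²·d²x/dθ² = (124.8)²·(+0.046204) = +719.93 m/s²;  |a| = 719.93 m/s².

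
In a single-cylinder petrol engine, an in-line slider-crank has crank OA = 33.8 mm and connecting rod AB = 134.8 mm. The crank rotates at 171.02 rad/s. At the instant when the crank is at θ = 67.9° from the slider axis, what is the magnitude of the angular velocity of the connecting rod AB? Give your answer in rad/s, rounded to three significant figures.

ω = 171 rad/s
The rod makes angle φ with the slider axis where L sinφ = r sinθ; differentiating, L cosφ·φ̇ = r ω cosθ.
L cosφ = √(L² − r² sin²θ) = 0.13111 m.
|ω_rod| = r ω |cosθ| / √(L² − r² sin²θ) = 0.0338·171·0.37622/0.13111 = 16.587 rad/s.

16.6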